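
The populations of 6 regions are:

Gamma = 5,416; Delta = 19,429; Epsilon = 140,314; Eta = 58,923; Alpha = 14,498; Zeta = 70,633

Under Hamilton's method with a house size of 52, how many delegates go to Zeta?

12

Total 309213; standard divisor 309213/52 ≈ 5946.404.
Standard quotas: Gamma 0.9108, Delta 3.2674, Epsilon 23.5964, Eta 9.9090, Alpha 2.4381, Zeta 11.8783.
Lower quotas: Gamma 0, Delta 3, Epsilon 23, Eta 9, Alpha 2, Zeta 11 (sum 48, leaving 4 seats).
Remainders in descending order: Gamma 0.9108, Eta 0.9090, Zeta 0.8783, Epsilon 0.5964, Alpha 0.4381, Delta 0.2674.
The surplus seats go to Gamma, Eta, Zeta, Epsilon.
Zeta receives 12.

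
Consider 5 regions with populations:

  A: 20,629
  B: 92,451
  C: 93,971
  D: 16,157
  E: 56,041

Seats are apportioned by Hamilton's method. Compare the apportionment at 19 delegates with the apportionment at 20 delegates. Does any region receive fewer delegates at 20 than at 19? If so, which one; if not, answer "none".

At 19 seats: A 2, B 6, C 6, D 1, E 4.
At 20 seats: A 1, B 7, C 7, D 1, E 4.
A drops from 2 to 1.

A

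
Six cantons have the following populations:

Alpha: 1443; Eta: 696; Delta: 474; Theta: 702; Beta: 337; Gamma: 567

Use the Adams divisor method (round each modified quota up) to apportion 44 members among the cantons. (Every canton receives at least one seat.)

Alpha=15, Eta=7, Delta=5, Theta=7, Beta=4, Gamma=6

Standard divisor 4219/44 ≈ 95.886; standard quotas: Alpha 15.049, Eta 7.259, Delta 4.943, Theta 7.321, Beta 3.515, Gamma 5.913.
Rounding up gives 16, 8, 5, 8, 4, 6 = 47 seats, so the divisor must be adjusted.
With modified divisor 102: modified quotas Alpha 14.147, Eta 6.824, Delta 4.647, Theta 6.882, Beta 3.304, Gamma 5.559.
Rounding up: Alpha 15, Eta 7, Delta 5, Theta 7, Beta 4, Gamma 6 (total 44).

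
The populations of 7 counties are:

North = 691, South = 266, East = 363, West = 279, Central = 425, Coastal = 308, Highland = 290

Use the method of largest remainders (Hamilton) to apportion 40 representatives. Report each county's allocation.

North 11, South 4, East 6, West 4, Central 6, Coastal 5, Highland 4

Standard divisor: 2622 ÷ 40 ≈ 65.55.
Standard quotas: North 10.542, South 4.058, East 5.538, West 4.256, Central 6.484, Coastal 4.699, Highland 4.424.
Lower quotas: North 10, South 4, East 5, West 4, Central 6, Coastal 4, Highland 4 (sum 37, leaving 3 seats).
Remainders in descending order: Coastal 0.699, North 0.542, East 0.538, Central 0.484, Highland 0.424, West 0.256, South 0.058.
Largest remainders: Coastal, North, East receive the extra seats.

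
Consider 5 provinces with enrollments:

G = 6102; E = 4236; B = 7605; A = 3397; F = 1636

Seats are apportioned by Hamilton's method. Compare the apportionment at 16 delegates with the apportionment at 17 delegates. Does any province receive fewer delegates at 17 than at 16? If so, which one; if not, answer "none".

At 16 seats: G 4, E 3, B 5, A 3, F 1.
At 17 seats: G 5, E 3, B 6, A 2, F 1.
A drops from 3 to 2.

A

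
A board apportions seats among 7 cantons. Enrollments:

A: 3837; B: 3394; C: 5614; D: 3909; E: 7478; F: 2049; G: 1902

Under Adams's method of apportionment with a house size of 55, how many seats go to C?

11

Standard divisor 28183/55 ≈ 512.418; standard quotas: A 7.488, B 6.623, C 10.956, D 7.629, E 14.594, F 3.999, G 3.712.
Rounding up gives 8, 7, 11, 8, 15, 4, 4 = 57 seats, so the divisor must be adjusted.
With modified divisor 550: modified quotas A 6.976, B 6.171, C 10.207, D 7.107, E 13.596, F 3.725, G 3.458.
Rounding up: A 7, B 7, C 11, D 8, E 14, F 4, G 4 (total 55).
C receives 11.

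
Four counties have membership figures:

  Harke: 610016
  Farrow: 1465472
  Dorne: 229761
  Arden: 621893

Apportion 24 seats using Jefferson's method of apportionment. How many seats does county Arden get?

5

Standard divisor 2927142/24 ≈ 121964.25; standard quotas: Harke 5.002, Farrow 12.016, Dorne 1.884, Arden 5.099.
Rounding down gives 5, 12, 1, 5 = 23 seats, so the divisor must be adjusted.
With modified divisor 113374: modified quotas Harke 5.381, Farrow 12.926, Dorne 2.027, Arden 5.485.
Rounding down: Harke 5, Farrow 12, Dorne 2, Arden 5 (total 24).
Arden receives 5.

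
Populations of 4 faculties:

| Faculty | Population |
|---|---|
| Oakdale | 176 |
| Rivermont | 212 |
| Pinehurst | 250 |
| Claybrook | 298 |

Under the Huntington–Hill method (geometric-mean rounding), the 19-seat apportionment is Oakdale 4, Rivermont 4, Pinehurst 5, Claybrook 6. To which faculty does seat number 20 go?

Rivermont

Priority for the next seat is population ÷ (√(s·(s+1))).
Priorities: Oakdale 39.355, Rivermont 47.405, Pinehurst 45.644, Claybrook 45.982.
Highest priority: Rivermont.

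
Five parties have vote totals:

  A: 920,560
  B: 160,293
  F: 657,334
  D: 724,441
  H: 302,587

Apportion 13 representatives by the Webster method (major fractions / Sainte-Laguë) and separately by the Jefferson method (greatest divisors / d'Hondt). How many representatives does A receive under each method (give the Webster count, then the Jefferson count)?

4 and 5

Webster: A 4, B 1, F 3, D 4, H 1.
Jefferson: A 5, B 0, F 3, D 4, H 1.
A gets 4 under Webster and 5 under Jefferson.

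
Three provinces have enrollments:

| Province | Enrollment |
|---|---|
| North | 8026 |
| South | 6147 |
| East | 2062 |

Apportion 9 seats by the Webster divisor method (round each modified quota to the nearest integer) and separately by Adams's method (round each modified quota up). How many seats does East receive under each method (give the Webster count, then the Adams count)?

1 and 2

Webster: North 5, South 3, East 1.
Adams: North 4, South 3, East 2.
East gets 1 under Webster and 2 under Adams.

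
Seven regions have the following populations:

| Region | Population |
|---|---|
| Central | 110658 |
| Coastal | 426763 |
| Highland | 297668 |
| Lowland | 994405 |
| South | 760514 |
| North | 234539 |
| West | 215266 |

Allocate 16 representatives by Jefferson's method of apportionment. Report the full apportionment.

Central=0, Coastal=2, Highland=1, Lowland=6, South=5, North=1, West=1

Standard divisor 3039813/16 ≈ 189988.312; standard quotas: Central 0.582, Coastal 2.246, Highland 1.567, Lowland 5.234, South 4.003, North 1.234, West 1.133.
Rounding down gives 0, 2, 1, 5, 4, 1, 1 = 14 seats, so the divisor must be adjusted.
With modified divisor 150500: modified quotas Central 0.735, Coastal 2.836, Highland 1.978, Lowland 6.607, South 5.053, North 1.558, West 1.430.
Rounding down: Central 0, Coastal 2, Highland 1, Lowland 6, South 5, North 1, West 1 (total 16).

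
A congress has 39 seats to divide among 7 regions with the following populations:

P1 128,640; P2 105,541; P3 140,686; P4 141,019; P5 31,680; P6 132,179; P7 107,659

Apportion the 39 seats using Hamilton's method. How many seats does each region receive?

Total 787404; standard divisor 787404/39 ≈ 20189.846.
Standard quotas: P1 6.3715, P2 5.2274, P3 6.9682, P4 6.9846, P5 1.5691, P6 6.5468, P7 5.3323.
Lower quotas: P1 6, P2 5, P3 6, P4 6, P5 1, P6 6, P7 5 (sum 35, leaving 4 seats).
Remainders in descending order: P4 0.9846, P3 0.9682, P5 0.5691, P6 0.5468, P1 0.3715, P7 0.3323, P2 0.2274.
Largest remainders: P4, P3, P5, P6 receive the extra seats.

P1=6; P2=5; P3=7; P4=7; P5=2; P6=7; P7=5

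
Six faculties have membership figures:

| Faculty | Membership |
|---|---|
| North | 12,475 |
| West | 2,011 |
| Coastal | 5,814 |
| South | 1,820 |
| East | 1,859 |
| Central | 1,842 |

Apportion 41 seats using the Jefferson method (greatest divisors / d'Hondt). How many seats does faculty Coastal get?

Standard divisor 25821/41 ≈ 629.78; standard quotas: North 19.808, West 3.193, Coastal 9.232, South 2.890, East 2.952, Central 2.925.
Rounding down gives 19, 3, 9, 2, 2, 2 = 37 seats, so the divisor must be adjusted.
With modified divisor 600: modified quotas North 20.792, West 3.352, Coastal 9.690, South 3.033, East 3.098, Central 3.070.
Rounding down: North 20, West 3, Coastal 9, South 3, East 3, Central 3 (total 41).
Coastal receives 9.

9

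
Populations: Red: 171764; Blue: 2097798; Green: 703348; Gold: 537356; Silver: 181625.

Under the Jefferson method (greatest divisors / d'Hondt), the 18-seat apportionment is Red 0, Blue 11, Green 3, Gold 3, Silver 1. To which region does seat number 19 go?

Green

Priority for the next seat is population ÷ (current seats + 1).
Priorities: Red 171764.000, Blue 174816.500, Green 175837.000, Gold 134339.000, Silver 90812.500.
Highest priority: Green.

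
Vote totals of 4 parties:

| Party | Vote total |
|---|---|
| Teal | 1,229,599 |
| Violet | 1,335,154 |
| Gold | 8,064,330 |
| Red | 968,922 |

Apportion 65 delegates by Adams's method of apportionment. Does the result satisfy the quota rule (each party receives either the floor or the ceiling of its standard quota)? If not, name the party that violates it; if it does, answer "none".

Standard quotas: Teal 6.891, Violet 7.483, Gold 45.196, Red 5.430.
Adams allocation: Teal 7, Violet 8, Gold 44, Red 6.
Gold has quota 45.196 (lower 45, upper 46) but receives 44 — outside the quota interval.

Gold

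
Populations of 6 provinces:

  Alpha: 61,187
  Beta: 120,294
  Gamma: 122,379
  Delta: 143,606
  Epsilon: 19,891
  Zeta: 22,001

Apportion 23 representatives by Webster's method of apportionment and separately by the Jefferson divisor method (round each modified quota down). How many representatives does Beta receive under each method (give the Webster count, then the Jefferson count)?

5 and 6

Webster: Alpha 3, Beta 5, Gamma 6, Delta 7, Epsilon 1, Zeta 1.
Jefferson: Alpha 3, Beta 6, Gamma 6, Delta 7, Epsilon 0, Zeta 1.
Beta gets 5 under Webster and 6 under Jefferson.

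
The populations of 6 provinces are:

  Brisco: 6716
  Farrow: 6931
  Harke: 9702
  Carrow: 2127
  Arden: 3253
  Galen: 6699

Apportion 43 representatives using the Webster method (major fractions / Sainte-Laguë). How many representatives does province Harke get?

12

Standard divisor 35428/43 ≈ 823.907; standard quotas: Brisco 8.151, Farrow 8.412, Harke 11.776, Carrow 2.582, Arden 3.948, Galen 8.131.
Rounding to the nearest integer gives Brisco 8, Farrow 8, Harke 12, Carrow 3, Arden 4, Galen 8 — total 43, matching the house size, so no adjustment is needed.
Harke receives 12.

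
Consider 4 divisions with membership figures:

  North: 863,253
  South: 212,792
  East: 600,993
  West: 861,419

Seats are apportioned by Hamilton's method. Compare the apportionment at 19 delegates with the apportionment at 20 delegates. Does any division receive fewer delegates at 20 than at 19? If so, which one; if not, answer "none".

At 19 seats: North 6, South 2, East 5, West 6.
At 20 seats: North 7, South 1, East 5, West 7.
South drops from 2 to 1.

South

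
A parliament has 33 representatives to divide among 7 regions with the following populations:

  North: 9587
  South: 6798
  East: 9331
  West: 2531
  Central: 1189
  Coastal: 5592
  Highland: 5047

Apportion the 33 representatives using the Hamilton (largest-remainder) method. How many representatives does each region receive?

North: 8, South: 5, East: 8, West: 2, Central: 1, Coastal: 5, Highland: 4

The standard divisor is 40075/33 ≈ 1214.394.
Standard quotas: North 7.8945, South 5.5979, East 7.6837, West 2.0842, Central 0.9791, Coastal 4.6048, Highland 4.1560.
Lower quotas: North 7, South 5, East 7, West 2, Central 0, Coastal 4, Highland 4 (sum 29, leaving 4 seats).
Remainders in descending order: Central 0.9791, North 0.8945, East 0.6837, Coastal 0.6048, South 0.5979, Highland 0.1560, West 0.0842.
The surplus seats go to Central, North, East, Coastal.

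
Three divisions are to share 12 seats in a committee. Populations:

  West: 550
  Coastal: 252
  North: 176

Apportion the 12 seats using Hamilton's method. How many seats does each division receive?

West: 7; Coastal: 3; North: 2

The standard divisor is 978/12 ≈ 81.5.
Standard quotas: West 6.748, Coastal 3.092, North 2.160.
Lower quotas: West 6, Coastal 3, North 2 (sum 11, leaving 1 seat).
Remainders in descending order: West 0.748, North 0.160, Coastal 0.092.
The surplus seat goes to West.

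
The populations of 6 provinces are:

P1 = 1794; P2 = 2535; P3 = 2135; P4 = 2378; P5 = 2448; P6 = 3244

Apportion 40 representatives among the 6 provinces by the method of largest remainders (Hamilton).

P1 5, P2 7, P3 6, P4 6, P5 7, P6 9

Standard divisor: 14534 ÷ 40 ≈ 363.35.
Standard quotas: P1 4.937, P2 6.977, P3 5.876, P4 6.545, P5 6.737, P6 8.928.
Lower quotas: P1 4, P2 6, P3 5, P4 6, P5 6, P6 8 (sum 35, leaving 5 seats).
Remainders in descending order: P2 0.977, P1 0.937, P6 0.928, P3 0.876, P5 0.737, P4 0.545.
Largest remainders: P2, P1, P6, P3, P5 receive the extra seats.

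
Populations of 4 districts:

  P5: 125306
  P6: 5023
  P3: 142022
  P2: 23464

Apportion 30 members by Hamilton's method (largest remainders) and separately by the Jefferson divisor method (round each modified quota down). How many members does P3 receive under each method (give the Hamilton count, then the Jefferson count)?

14 and 15

Hamilton: P5 13, P6 1, P3 14, P2 2.
Jefferson: P5 13, P6 0, P3 15, P2 2.
P3 gets 14 under Hamilton and 15 under Jefferson.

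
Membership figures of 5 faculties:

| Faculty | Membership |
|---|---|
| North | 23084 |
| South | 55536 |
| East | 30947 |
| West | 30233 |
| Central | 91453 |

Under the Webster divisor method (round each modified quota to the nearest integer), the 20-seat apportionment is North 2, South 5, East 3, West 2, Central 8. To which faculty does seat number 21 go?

West

Priority for the next seat is population ÷ (current seats + 0.5).
Priorities: North 9233.600, South 10097.455, East 8842.000, West 12093.200, Central 10759.176.
Highest priority: West.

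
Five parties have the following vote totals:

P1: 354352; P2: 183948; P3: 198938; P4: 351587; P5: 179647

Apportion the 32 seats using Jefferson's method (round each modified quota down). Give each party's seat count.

P1 9; P2 5; P3 5; P4 9; P5 4

Standard divisor 1268472/32 ≈ 39639.75; standard quotas: P1 8.939, P2 4.640, P3 5.019, P4 8.870, P5 4.532.
Rounding down gives 8, 4, 5, 8, 4 = 29 seats, so the divisor must be adjusted.
With modified divisor 36400: modified quotas P1 9.735, P2 5.054, P3 5.465, P4 9.659, P5 4.935.
Rounding down: P1 9, P2 5, P3 5, P4 9, P5 4 (total 32).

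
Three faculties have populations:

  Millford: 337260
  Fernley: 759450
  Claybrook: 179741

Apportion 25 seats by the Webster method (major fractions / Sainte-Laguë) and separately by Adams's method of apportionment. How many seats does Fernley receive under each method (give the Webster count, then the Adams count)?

15 and 14

Webster: Millford 7, Fernley 15, Claybrook 3.
Adams: Millford 7, Fernley 14, Claybrook 4.
Fernley gets 15 under Webster and 14 under Adams.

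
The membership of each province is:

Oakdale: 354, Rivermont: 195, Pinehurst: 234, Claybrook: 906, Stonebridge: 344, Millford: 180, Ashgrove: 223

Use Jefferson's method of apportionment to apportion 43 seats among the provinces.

Standard divisor 2436/43 ≈ 56.651; standard quotas: Oakdale 6.249, Rivermont 3.442, Pinehurst 4.131, Claybrook 15.993, Stonebridge 6.072, Millford 3.177, Ashgrove 3.936.
Rounding down gives 6, 3, 4, 15, 6, 3, 3 = 40 seats, so the divisor must be adjusted.
With modified divisor 52: modified quotas Oakdale 6.808, Rivermont 3.750, Pinehurst 4.500, Claybrook 17.423, Stonebridge 6.615, Millford 3.462, Ashgrove 4.288.
Rounding down: Oakdale 6, Rivermont 3, Pinehurst 4, Claybrook 17, Stonebridge 6, Millford 3, Ashgrove 4 (total 43).

Oakdale 6; Rivermont 3; Pinehurst 4; Claybrook 17; Stonebridge 6; Millford 3; Ashgrove 4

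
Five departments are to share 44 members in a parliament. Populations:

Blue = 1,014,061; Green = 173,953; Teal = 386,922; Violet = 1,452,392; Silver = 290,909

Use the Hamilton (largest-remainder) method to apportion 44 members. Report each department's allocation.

The standard divisor is 3318237/44 ≈ 75414.477.
Standard quotas: Blue 13.4465, Green 2.3066, Teal 5.1306, Violet 19.2588, Silver 3.8575.
Lower quotas: Blue 13, Green 2, Teal 5, Violet 19, Silver 3 (sum 42, leaving 2 seats).
Remainders in descending order: Silver 0.8575, Blue 0.4465, Green 0.3066, Violet 0.2588, Teal 0.1306.
The surplus seats go to Silver, Blue.

Blue 14; Green 2; Teal 5; Violet 19; Silver 4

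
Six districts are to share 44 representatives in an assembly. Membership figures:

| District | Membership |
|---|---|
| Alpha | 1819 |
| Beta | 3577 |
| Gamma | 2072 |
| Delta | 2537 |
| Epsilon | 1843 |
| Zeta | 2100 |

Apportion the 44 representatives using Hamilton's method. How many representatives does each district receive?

The standard divisor is 13948/44 = 317.
Standard quotas: Alpha 5.738, Beta 11.284, Gamma 6.536, Delta 8.003, Epsilon 5.814, Zeta 6.625.
Lower quotas: Alpha 5, Beta 11, Gamma 6, Delta 8, Epsilon 5, Zeta 6 (sum 41, leaving 3 seats).
Remainders in descending order: Epsilon 0.814, Alpha 0.738, Zeta 0.625, Gamma 0.536, Beta 0.284, Delta 0.003.
The surplus seats go to Epsilon, Alpha, Zeta.

Alpha=6, Beta=11, Gamma=6, Delta=8, Epsilon=6, Zeta=7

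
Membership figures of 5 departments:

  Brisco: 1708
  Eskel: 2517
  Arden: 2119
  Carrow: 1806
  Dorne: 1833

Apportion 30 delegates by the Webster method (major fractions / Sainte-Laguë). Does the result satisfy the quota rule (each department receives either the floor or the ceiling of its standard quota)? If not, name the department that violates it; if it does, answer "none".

Standard quotas: Brisco 5.133, Eskel 7.564, Arden 6.368, Carrow 5.427, Dorne 5.508.
Webster allocation: Brisco 5, Eskel 8, Arden 6, Carrow 5, Dorne 6.
Every allocation lies between the lower and upper quota.

none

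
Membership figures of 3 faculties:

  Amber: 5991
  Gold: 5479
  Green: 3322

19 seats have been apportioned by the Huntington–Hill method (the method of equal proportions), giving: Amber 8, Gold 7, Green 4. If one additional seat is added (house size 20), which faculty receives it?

Priority for the next seat is population ÷ (√(s·(s+1))).
Priorities: Amber 706.046, Gold 732.162, Green 742.822.
Highest priority: Green.

Green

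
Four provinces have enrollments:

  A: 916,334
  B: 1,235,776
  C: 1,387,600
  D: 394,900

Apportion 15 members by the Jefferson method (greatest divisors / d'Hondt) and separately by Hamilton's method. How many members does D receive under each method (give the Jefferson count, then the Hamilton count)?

Jefferson: A 3, B 5, C 6, D 1.
Hamilton: A 3, B 5, C 5, D 2.
D gets 1 under Jefferson and 2 under Hamilton.

1 and 2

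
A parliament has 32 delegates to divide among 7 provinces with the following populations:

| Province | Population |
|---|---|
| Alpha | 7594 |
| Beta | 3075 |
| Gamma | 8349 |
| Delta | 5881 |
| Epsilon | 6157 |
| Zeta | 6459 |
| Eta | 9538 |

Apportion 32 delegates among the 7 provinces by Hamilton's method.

The standard divisor is 47053/32 ≈ 1470.406.
Standard quotas: Alpha 5.1646, Beta 2.0913, Gamma 5.6780, Delta 3.9996, Epsilon 4.1873, Zeta 4.3927, Eta 6.4866.
Lower quotas: Alpha 5, Beta 2, Gamma 5, Delta 3, Epsilon 4, Zeta 4, Eta 6 (sum 29, leaving 3 seats).
Remainders in descending order: Delta 0.9996, Gamma 0.6780, Eta 0.4866, Zeta 0.3927, Epsilon 0.1873, Alpha 0.1646, Beta 0.0913.
The surplus seats go to Delta, Gamma, Eta.

Alpha: 5; Beta: 2; Gamma: 6; Delta: 4; Epsilon: 4; Zeta: 4; Eta: 7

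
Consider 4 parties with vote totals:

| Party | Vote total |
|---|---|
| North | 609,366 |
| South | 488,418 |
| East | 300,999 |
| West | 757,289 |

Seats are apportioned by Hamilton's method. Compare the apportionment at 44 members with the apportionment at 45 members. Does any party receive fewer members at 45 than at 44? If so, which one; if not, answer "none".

none

At 44 seats: North 12, South 10, East 6, West 16.
At 45 seats: North 13, South 10, East 6, West 16.
No party's allocation decreased.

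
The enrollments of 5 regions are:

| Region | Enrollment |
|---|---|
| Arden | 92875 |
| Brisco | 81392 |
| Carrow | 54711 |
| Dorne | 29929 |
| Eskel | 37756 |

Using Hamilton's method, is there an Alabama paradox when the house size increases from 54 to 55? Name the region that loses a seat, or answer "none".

none

At 54 seats: Arden 17, Brisco 15, Carrow 10, Dorne 5, Eskel 7.
At 55 seats: Arden 17, Brisco 15, Carrow 10, Dorne 6, Eskel 7.
No region's allocation decreased.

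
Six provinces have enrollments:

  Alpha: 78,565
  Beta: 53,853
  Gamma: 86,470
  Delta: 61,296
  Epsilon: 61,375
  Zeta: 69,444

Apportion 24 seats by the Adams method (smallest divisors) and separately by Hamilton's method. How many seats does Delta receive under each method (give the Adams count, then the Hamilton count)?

Adams: Alpha 4, Beta 3, Gamma 5, Delta 4, Epsilon 4, Zeta 4.
Hamilton: Alpha 5, Beta 3, Gamma 5, Delta 3, Epsilon 4, Zeta 4.
Delta gets 4 under Adams and 3 under Hamilton.

4 and 3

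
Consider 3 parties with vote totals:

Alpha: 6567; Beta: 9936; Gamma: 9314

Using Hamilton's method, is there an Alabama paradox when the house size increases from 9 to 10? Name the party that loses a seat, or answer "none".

At 9 seats: Alpha 2, Beta 4, Gamma 3.
At 10 seats: Alpha 2, Beta 4, Gamma 4.
No party's allocation decreased.

none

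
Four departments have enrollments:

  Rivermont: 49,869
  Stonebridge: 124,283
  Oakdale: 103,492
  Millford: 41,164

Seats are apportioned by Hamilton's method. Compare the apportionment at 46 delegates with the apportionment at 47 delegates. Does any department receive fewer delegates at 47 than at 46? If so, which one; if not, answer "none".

none

At 46 seats: Rivermont 7, Stonebridge 18, Oakdale 15, Millford 6.
At 47 seats: Rivermont 8, Stonebridge 18, Oakdale 15, Millford 6.
No department's allocation decreased.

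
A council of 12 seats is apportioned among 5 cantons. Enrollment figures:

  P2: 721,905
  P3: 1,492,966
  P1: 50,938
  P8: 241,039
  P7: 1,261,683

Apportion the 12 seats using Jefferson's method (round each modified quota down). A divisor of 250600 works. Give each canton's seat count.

With modified divisor 250600: modified quotas P2 2.881, P3 5.958, P1 0.203, P8 0.962, P7 5.035.
Rounding down: P2 2, P3 5, P1 0, P8 0, P7 5 (total 12).

P2: 2; P3: 5; P1: 0; P8: 0; P7: 5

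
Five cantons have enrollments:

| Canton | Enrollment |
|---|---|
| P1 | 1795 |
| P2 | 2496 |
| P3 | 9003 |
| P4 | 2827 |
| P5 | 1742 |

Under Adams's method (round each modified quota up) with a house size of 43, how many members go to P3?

Standard divisor 17863/43 ≈ 415.419; standard quotas: P1 4.321, P2 6.008, P3 21.672, P4 6.805, P5 4.193.
Rounding up gives 5, 7, 22, 7, 5 = 46 seats, so the divisor must be adjusted.
With modified divisor 440: modified quotas P1 4.080, P2 5.673, P3 20.461, P4 6.425, P5 3.959.
Rounding up: P1 5, P2 6, P3 21, P4 7, P5 4 (total 43).
P3 receives 21.

21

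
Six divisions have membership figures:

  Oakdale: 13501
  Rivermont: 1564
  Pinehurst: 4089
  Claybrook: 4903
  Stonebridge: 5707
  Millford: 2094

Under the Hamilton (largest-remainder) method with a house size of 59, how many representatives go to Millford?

4

The standard divisor is 31858/59 ≈ 539.966.
Standard quotas: Oakdale 25.0034, Rivermont 2.8965, Pinehurst 7.5727, Claybrook 9.0802, Stonebridge 10.5692, Millford 3.8780.
Lower quotas: Oakdale 25, Rivermont 2, Pinehurst 7, Claybrook 9, Stonebridge 10, Millford 3 (sum 56, leaving 3 seats).
Remainders in descending order: Rivermont 0.8965, Millford 0.8780, Pinehurst 0.5727, Stonebridge 0.5692, Claybrook 0.0802, Oakdale 0.0034.
The surplus seats go to Rivermont, Millford, Pinehurst.
Millford receives 4.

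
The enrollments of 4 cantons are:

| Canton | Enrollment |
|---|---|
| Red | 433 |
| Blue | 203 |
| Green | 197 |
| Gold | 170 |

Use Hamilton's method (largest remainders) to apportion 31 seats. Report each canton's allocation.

The standard divisor is 1003/31 ≈ 32.355.
Standard quotas: Red 13.383, Blue 6.274, Green 6.089, Gold 5.254.
Lower quotas: Red 13, Blue 6, Green 6, Gold 5 (sum 30, leaving 1 seat).
Remainders in descending order: Red 0.383, Blue 0.274, Gold 0.254, Green 0.089.
The surplus seat goes to Red.

Red 14; Blue 6; Green 6; Gold 5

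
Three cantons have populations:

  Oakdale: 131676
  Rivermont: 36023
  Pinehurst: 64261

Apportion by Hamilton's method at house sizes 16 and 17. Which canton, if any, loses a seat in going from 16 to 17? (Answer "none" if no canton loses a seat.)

At 16 seats: Oakdale 9, Rivermont 3, Pinehurst 4.
At 17 seats: Oakdale 10, Rivermont 2, Pinehurst 5.
Rivermont drops from 3 to 2.

Rivermont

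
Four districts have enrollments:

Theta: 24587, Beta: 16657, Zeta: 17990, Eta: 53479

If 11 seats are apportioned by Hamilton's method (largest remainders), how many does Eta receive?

5

The standard divisor is 112713/11 ≈ 10246.636.
Standard quotas: Theta 2.3995, Beta 1.6256, Zeta 1.7557, Eta 5.2192.
Lower quotas: Theta 2, Beta 1, Zeta 1, Eta 5 (sum 9, leaving 2 seats).
Remainders in descending order: Zeta 0.7557, Beta 0.6256, Theta 0.3995, Eta 0.2192.
Largest remainders: Zeta, Beta receive the extra seats.
Eta receives 5.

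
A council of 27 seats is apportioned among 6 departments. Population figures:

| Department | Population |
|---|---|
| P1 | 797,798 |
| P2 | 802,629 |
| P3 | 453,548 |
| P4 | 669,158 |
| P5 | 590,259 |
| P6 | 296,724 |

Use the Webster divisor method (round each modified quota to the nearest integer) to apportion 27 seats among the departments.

P1=6; P2=6; P3=3; P4=5; P5=5; P6=2

Standard divisor 3610116/27 ≈ 133708; standard quotas: P1 5.967, P2 6.003, P3 3.392, P4 5.005, P5 4.415, P6 2.219.
Rounding to the nearest integer gives 6, 6, 3, 5, 4, 2 = 26 seats, so the divisor must be adjusted.
With modified divisor 130400: modified quotas P1 6.118, P2 6.155, P3 3.478, P4 5.132, P5 4.527, P6 2.275.
Rounding to the nearest integer: P1 6, P2 6, P3 3, P4 5, P5 5, P6 2 (total 27).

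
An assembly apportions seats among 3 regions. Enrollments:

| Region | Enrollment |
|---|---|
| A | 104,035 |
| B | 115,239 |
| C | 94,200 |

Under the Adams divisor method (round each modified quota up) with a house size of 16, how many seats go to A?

Standard divisor 313474/16 ≈ 19592.125; standard quotas: A 5.310, B 5.882, C 4.808.
Rounding up gives 6, 6, 5 = 17 seats, so the divisor must be adjusted.
With modified divisor 21900: modified quotas A 4.750, B 5.262, C 4.301.
Rounding up: A 5, B 6, C 5 (total 16).
A receives 5.

5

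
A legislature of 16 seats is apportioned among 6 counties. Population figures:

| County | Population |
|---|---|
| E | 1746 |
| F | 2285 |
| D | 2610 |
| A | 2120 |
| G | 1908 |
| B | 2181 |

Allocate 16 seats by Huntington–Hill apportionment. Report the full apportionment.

With divisor 822: modified quotas E 2.124, F 2.780, D 3.175, A 2.579, G 2.321, B 2.653.
Geometric-mean thresholds: E √(2·3)=2.449, F √(2·3)=2.449, D √(3·4)=3.464, A √(2·3)=2.449, G √(2·3)=2.449, B √(2·3)=2.449.
Each quota rounded against its threshold gives E 2, F 3, D 3, A 3, G 2, B 3 (total 16).

E 2, F 3, D 3, A 3, G 2, B 3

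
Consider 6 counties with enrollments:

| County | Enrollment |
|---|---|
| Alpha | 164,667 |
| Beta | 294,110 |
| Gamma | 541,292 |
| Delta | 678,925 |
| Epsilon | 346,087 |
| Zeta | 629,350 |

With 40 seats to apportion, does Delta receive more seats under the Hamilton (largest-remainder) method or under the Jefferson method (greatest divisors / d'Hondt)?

Jefferson

Hamilton: Alpha 3, Beta 4, Gamma 8, Delta 10, Epsilon 5, Zeta 10.
Jefferson: Alpha 2, Beta 4, Gamma 8, Delta 11, Epsilon 5, Zeta 10.
Delta gets 10 under Hamilton and 11 under Jefferson.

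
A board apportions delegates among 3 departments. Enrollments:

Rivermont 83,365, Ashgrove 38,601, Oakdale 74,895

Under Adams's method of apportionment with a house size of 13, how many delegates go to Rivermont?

Standard divisor 196861/13 ≈ 15143.154; standard quotas: Rivermont 5.505, Ashgrove 2.549, Oakdale 4.946.
Rounding up gives 6, 3, 5 = 14 seats, so the divisor must be adjusted.
With modified divisor 17700: modified quotas Rivermont 4.710, Ashgrove 2.181, Oakdale 4.231.
Rounding up: Rivermont 5, Ashgrove 3, Oakdale 5 (total 13).
Rivermont receives 5.

5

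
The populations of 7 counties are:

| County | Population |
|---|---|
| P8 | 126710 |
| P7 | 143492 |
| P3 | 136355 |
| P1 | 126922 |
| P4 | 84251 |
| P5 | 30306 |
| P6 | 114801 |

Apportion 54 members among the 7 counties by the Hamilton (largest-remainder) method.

P8 9, P7 10, P3 10, P1 9, P4 6, P5 2, P6 8

Total 762837; standard divisor 762837/54 ≈ 14126.611.
Standard quotas: P8 8.9696, P7 10.1576, P3 9.6524, P1 8.9846, P4 5.9640, P5 2.1453, P6 8.1266.
Lower quotas: P8 8, P7 10, P3 9, P1 8, P4 5, P5 2, P6 8 (sum 50, leaving 4 seats).
Remainders in descending order: P1 0.9846, P8 0.9696, P4 0.9640, P3 0.6524, P7 0.1576, P5 0.1453, P6 0.1266.
Largest remainders: P1, P8, P4, P3 receive the extra seats.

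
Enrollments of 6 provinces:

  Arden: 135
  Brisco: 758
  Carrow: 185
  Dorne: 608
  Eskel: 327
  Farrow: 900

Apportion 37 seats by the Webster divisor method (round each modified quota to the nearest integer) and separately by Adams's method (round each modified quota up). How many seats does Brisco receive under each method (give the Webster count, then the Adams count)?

Webster: Arden 2, Brisco 10, Carrow 2, Dorne 8, Eskel 4, Farrow 11.
Adams: Arden 2, Brisco 9, Carrow 3, Dorne 8, Eskel 4, Farrow 11.
Brisco gets 10 under Webster and 9 under Adams.

10 and 9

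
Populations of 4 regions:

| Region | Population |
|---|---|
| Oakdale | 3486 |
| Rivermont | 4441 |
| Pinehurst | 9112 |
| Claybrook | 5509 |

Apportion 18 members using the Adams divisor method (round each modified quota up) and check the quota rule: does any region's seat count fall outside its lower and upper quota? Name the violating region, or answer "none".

none

Standard quotas: Oakdale 2.783, Rivermont 3.545, Pinehurst 7.274, Claybrook 4.398.
Adams allocation: Oakdale 3, Rivermont 4, Pinehurst 7, Claybrook 4.
Every allocation lies between the lower and upper quota.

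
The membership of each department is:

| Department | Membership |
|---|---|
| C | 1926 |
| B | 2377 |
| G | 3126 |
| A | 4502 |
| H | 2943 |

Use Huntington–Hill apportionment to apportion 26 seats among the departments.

C: 3, B: 4, G: 6, A: 8, H: 5

With divisor 563: modified quotas C 3.421, B 4.222, G 5.552, A 7.996, H 5.227.
Geometric-mean thresholds: C √(3·4)=3.464, B √(4·5)=4.472, G √(5·6)=5.477, A √(7·8)=7.483, H √(5·6)=5.477.
Each quota rounded against its threshold gives C 3, B 4, G 6, A 8, H 5 (total 26).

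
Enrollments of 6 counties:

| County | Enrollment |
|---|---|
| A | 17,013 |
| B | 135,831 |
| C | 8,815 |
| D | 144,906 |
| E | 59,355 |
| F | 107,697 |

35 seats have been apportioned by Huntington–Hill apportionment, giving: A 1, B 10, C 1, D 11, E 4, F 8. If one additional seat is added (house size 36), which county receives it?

E

Priority for the next seat is population ÷ (√(s·(s+1))).
Priorities: A 12030.008, B 12950.978, C 6233.146, D 12612.448, E 13272.181, F 12692.213.
Highest priority: E.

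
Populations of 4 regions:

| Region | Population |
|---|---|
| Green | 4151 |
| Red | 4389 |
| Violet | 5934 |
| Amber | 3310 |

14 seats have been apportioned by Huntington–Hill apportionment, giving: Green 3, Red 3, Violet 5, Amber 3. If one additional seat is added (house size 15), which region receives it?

Red

Priority for the next seat is population ÷ (√(s·(s+1))).
Priorities: Green 1198.290, Red 1266.995, Violet 1083.395, Amber 955.515.
Highest priority: Red.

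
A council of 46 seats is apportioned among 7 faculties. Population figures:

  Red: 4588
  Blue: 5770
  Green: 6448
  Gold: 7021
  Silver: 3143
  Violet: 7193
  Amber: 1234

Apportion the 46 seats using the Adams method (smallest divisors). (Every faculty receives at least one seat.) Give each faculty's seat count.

Red=6; Blue=8; Green=8; Gold=9; Silver=4; Violet=9; Amber=2

Standard divisor 35397/46 ≈ 769.5; standard quotas: Red 5.962, Blue 7.498, Green 8.379, Gold 9.124, Silver 4.084, Violet 9.348, Amber 1.604.
Rounding up gives 6, 8, 9, 10, 5, 10, 2 = 50 seats, so the divisor must be adjusted.
With modified divisor 820: modified quotas Red 5.595, Blue 7.037, Green 7.863, Gold 8.562, Silver 3.833, Violet 8.772, Amber 1.505.
Rounding up: Red 6, Blue 8, Green 8, Gold 9, Silver 4, Violet 9, Amber 2 (total 46).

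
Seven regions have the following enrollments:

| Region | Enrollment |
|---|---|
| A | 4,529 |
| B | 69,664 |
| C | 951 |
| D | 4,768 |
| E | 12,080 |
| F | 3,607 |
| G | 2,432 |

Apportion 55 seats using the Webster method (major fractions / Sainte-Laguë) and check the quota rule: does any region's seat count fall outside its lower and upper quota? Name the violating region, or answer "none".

Standard quotas: A 2.541, B 39.085, C 0.534, D 2.675, E 6.777, F 2.024, G 1.364.
Webster allocation: A 3, B 38, C 1, D 3, E 7, F 2, G 1.
B has quota 39.085 (lower 39, upper 40) but receives 38 — outside the quota interval.

B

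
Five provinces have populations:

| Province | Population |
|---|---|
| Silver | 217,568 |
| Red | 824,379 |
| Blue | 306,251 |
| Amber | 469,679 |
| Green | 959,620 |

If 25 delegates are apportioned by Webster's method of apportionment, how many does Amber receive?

Standard divisor 2777497/25 ≈ 111099.88; standard quotas: Silver 1.958, Red 7.420, Blue 2.757, Amber 4.228, Green 8.637.
Rounding to the nearest integer gives Silver 2, Red 7, Blue 3, Amber 4, Green 9 — total 25, matching the house size, so no adjustment is needed.
Amber receives 4.

4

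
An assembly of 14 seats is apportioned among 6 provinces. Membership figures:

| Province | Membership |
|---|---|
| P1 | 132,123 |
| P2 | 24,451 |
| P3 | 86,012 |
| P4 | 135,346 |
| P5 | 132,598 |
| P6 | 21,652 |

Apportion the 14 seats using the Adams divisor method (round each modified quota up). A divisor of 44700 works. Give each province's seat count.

With modified divisor 44700: modified quotas P1 2.956, P2 0.547, P3 1.924, P4 3.028, P5 2.966, P6 0.484.
Rounding up: P1 3, P2 1, P3 2, P4 4, P5 3, P6 1 (total 14).

P1 3, P2 1, P3 2, P4 4, P5 3, P6 1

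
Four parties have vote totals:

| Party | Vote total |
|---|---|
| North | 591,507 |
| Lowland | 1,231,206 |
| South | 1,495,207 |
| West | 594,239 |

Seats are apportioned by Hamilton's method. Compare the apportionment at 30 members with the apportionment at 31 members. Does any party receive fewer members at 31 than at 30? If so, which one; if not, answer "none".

At 30 seats: North 5, Lowland 9, South 11, West 5.
At 31 seats: North 4, Lowland 10, South 12, West 5.
North drops from 5 to 4.

North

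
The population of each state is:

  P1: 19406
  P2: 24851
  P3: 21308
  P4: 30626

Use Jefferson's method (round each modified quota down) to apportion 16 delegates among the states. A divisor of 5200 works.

P1: 3, P2: 4, P3: 4, P4: 5

With modified divisor 5200: modified quotas P1 3.732, P2 4.779, P3 4.098, P4 5.890.
Rounding down: P1 3, P2 4, P3 4, P4 5 (total 16).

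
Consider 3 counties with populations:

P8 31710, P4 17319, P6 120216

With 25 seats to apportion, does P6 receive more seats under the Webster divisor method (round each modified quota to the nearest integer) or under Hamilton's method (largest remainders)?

Hamilton

Webster: P8 5, P4 3, P6 17.
Hamilton: P8 5, P4 2, P6 18.
P6 gets 17 under Webster and 18 under Hamilton.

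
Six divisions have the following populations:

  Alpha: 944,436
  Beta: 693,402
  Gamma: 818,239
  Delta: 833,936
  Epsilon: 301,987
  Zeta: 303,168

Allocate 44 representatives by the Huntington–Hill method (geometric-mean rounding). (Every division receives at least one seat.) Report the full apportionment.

With divisor 87711: modified quotas Alpha 10.768, Beta 7.906, Gamma 9.329, Delta 9.508, Epsilon 3.443, Zeta 3.456.
Geometric-mean thresholds: Alpha √(10·11)=10.488, Beta √(7·8)=7.483, Gamma √(9·10)=9.487, Delta √(9·10)=9.487, Epsilon √(3·4)=3.464, Zeta √(3·4)=3.464.
Each quota rounded against its threshold gives Alpha 11, Beta 8, Gamma 9, Delta 10, Epsilon 3, Zeta 3 (total 44).

Alpha 11; Beta 8; Gamma 9; Delta 10; Epsilon 3; Zeta 3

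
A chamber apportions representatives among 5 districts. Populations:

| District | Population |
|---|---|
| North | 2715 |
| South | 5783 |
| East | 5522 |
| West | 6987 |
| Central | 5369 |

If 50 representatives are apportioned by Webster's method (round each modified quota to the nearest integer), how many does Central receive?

Standard divisor 26376/50 ≈ 527.52; standard quotas: North 5.147, South 10.963, East 10.468, West 13.245, Central 10.178.
Rounding to the nearest integer gives 5, 11, 10, 13, 10 = 49 seats, so the divisor must be adjusted.
With modified divisor 520: modified quotas North 5.221, South 11.121, East 10.619, West 13.437, Central 10.325.
Rounding to the nearest integer: North 5, South 11, East 11, West 13, Central 10 (total 50).
Central receives 10.

10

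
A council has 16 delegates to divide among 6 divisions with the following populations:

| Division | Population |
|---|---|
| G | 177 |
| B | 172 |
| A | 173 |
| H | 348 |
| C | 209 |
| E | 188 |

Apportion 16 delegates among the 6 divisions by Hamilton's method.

G: 2, B: 2, A: 2, H: 5, C: 3, E: 2

The standard divisor is 1267/16 ≈ 79.188.
Standard quotas: G 2.235, B 2.172, A 2.185, H 4.395, C 2.639, E 2.374.
Lower quotas: G 2, B 2, A 2, H 4, C 2, E 2 (sum 14, leaving 2 seats).
Remainders in descending order: C 0.639, H 0.395, E 0.374, G 0.235, A 0.185, B 0.172.
The surplus seats go to C, H.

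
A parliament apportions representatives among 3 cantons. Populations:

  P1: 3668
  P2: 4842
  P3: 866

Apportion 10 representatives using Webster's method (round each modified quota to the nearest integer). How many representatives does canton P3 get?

1

Standard divisor 9376/10 ≈ 937.6; standard quotas: P1 3.912, P2 5.164, P3 0.924.
Rounding to the nearest integer gives P1 4, P2 5, P3 1 — total 10, matching the house size, so no adjustment is needed.
P3 receives 1.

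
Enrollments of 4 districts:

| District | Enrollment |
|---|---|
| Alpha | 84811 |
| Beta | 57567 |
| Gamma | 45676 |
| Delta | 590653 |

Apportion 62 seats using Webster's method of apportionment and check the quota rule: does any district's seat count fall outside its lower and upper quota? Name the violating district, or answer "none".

Delta

Standard quotas: Alpha 6.753, Beta 4.583, Gamma 3.637, Delta 47.027.
Webster allocation: Alpha 7, Beta 5, Gamma 4, Delta 46.
Delta has quota 47.027 (lower 47, upper 48) but receives 46 — outside the quota interval.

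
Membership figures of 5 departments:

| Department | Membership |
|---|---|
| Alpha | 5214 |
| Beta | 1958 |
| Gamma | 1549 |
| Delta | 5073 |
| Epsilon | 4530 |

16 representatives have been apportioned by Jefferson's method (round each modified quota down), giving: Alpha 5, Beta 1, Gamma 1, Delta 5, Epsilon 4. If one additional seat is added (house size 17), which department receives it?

Beta

Priority for the next seat is population ÷ (current seats + 1).
Priorities: Alpha 869.000, Beta 979.000, Gamma 774.500, Delta 845.500, Epsilon 906.000.
Highest priority: Beta.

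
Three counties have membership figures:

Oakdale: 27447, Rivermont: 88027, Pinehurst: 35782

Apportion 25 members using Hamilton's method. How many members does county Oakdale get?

4

Standard divisor: 151256 ÷ 25 ≈ 6050.24.
Standard quotas: Oakdale 4.5365, Rivermont 14.5493, Pinehurst 5.9141.
Lower quotas: Oakdale 4, Rivermont 14, Pinehurst 5 (sum 23, leaving 2 seats).
Remainders in descending order: Pinehurst 0.9141, Rivermont 0.5493, Oakdale 0.5365.
Largest remainders: Pinehurst, Rivermont receive the extra seats.
Oakdale receives 4.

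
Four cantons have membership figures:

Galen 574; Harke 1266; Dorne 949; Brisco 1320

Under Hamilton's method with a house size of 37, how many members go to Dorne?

Total 4109; standard divisor 4109/37 ≈ 111.054.
Standard quotas: Galen 5.169, Harke 11.400, Dorne 8.545, Brisco 11.886.
Lower quotas: Galen 5, Harke 11, Dorne 8, Brisco 11 (sum 35, leaving 2 seats).
Remainders in descending order: Brisco 0.886, Dorne 0.545, Harke 0.400, Galen 0.169.
Largest remainders: Brisco, Dorne receive the extra seats.
Dorne receives 9.

9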